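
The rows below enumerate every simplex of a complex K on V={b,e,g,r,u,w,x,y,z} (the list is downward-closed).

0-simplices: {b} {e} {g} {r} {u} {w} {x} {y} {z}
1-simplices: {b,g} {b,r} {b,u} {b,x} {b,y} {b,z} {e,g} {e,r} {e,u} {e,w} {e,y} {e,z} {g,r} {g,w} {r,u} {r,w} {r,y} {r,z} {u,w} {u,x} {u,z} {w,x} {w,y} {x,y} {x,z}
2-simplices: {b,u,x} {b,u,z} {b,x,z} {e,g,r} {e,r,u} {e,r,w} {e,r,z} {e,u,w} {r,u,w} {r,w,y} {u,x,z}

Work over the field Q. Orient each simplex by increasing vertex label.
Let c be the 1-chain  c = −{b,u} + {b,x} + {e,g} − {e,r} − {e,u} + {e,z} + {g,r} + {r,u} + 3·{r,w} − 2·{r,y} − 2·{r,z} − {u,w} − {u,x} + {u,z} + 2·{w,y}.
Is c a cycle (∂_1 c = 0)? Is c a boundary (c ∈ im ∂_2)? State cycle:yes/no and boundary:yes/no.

n_0=9 n_1=25 n_2=11  [Q]
∂1: piv[bg,br,bu,bx,by,bz,eg,ew] rk=8  ker:er,eu,ey,ez,gr,gw,ru,rw,ry,rz,uw,ux,uz,wx,wy,xy,xz
∂2: piv[bux,buz,bxz,egr,eru,erw,erz,euw,rwy] rk=9  ker:ruw,uxz
∂1c = 0
c vs im∂2: residual ≠ 0 ⇒ not boundary

cycle:yes boundary:no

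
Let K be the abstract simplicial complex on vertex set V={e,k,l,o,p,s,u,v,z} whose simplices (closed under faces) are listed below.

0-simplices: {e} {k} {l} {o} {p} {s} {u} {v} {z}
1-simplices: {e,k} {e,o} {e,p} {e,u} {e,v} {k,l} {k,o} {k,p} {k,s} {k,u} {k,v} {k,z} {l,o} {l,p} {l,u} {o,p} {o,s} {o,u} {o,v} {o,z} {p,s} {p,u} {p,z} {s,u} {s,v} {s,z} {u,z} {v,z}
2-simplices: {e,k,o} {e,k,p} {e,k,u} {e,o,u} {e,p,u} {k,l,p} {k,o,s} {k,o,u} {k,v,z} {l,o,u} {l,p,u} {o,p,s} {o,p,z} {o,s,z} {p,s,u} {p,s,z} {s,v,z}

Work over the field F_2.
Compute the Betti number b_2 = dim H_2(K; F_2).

b_2=2

n_0=9 n_1=28 n_2=17  [Z2]
∂1: piv[ek,eo,ep,eu,ev,kl,ks,kz] rk=8  ker:ko,kp,ku,kv,lo,lp,lu,op,os,ou,ov,oz,ps,pu,pz,su,sv,sz,uz,vz
∂2: piv[eko,ekp,eku,eou,epu,klp,kos,kvz,lou,lpu,ops,opz,osz,psu,svz] rk=15  ker:kou,psz
b_2=(17−15)−0=2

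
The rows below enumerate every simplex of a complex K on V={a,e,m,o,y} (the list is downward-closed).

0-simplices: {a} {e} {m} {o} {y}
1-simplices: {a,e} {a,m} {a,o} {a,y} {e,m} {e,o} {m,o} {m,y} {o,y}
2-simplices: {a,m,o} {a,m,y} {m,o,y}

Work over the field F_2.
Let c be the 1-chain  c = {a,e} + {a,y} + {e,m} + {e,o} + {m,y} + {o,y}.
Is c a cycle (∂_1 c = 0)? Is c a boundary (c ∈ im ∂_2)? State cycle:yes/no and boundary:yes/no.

n_0=5 n_1=9 n_2=3  [Z2]
∂1: piv[ae,am,ao,ay] rk=4  ker:em,eo,mo,my,oy
∂2: piv[amo,amy,moy] rk=3
∂1c = {e} + {y}

cycle:no boundary:no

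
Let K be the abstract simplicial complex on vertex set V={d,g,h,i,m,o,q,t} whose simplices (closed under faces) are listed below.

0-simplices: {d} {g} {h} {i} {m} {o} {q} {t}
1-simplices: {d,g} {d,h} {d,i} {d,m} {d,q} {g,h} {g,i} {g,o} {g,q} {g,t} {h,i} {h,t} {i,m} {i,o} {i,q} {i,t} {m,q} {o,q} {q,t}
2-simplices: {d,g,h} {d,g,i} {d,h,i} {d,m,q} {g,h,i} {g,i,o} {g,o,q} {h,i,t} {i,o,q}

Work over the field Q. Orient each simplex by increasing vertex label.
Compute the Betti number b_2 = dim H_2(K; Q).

b_2=1

n_0=8 n_1=19 n_2=9  [Q]
∂1: piv[dg,dh,di,dm,dq,go,gt] rk=7  ker:gh,gi,gq,hi,ht,im,io,iq,it,mq,oq,qt
∂2: piv[dgh,dgi,dhi,dmq,gio,goq,hit,ioq] rk=8  ker:ghi
b_2=(9−8)−0=1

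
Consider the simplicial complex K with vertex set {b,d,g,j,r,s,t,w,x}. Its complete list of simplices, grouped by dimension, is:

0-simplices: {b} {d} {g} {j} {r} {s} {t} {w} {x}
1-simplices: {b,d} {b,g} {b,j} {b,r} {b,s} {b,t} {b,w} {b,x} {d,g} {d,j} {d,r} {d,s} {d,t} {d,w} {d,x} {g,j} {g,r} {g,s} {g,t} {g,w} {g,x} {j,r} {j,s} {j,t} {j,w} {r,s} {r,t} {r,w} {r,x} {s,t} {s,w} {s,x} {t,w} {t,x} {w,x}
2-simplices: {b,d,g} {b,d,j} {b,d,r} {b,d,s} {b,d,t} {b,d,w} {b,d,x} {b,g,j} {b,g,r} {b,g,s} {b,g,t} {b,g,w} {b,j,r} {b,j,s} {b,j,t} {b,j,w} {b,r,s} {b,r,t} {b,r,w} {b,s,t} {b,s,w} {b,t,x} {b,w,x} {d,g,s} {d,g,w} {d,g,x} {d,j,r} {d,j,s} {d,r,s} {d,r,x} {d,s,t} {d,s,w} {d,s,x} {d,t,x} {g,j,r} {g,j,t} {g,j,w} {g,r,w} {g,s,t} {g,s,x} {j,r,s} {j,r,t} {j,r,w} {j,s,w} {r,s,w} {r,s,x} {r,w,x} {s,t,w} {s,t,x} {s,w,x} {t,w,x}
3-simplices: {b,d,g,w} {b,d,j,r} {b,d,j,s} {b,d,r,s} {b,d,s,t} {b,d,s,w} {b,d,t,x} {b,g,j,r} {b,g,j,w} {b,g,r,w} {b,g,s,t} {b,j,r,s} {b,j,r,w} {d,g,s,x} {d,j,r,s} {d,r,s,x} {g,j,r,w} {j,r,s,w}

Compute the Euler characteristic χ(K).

χ(K)=7

n_0=9 n_1=35 n_2=51 n_3=18
χ=+9−35+51−18=7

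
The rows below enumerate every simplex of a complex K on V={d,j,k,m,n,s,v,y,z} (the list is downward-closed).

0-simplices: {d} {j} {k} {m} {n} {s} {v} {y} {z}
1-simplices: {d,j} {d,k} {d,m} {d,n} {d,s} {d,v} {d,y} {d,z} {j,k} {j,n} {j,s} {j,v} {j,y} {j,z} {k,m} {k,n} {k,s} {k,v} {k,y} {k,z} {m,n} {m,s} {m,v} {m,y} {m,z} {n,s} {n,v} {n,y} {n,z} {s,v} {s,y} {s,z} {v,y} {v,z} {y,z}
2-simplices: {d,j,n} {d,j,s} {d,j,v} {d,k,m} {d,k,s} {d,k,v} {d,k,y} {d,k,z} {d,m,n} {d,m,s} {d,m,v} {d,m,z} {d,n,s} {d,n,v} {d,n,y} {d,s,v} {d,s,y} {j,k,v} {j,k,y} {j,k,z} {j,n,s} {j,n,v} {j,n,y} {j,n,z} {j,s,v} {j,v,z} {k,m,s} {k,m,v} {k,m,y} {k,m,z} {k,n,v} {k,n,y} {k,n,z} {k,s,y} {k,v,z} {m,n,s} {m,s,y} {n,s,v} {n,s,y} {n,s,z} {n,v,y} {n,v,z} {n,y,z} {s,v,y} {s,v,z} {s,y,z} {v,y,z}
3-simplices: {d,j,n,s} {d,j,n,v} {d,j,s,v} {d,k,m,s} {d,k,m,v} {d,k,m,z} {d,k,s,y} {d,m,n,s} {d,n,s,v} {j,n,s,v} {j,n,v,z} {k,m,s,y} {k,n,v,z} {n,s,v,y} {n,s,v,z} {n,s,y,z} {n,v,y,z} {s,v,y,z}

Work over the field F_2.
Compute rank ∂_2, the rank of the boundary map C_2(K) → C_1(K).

rank∂_2=27

n_0=9 n_1=35 n_2=47 n_3=18  [Z2]
∂1: piv[dj,dk,dm,dn,ds,dv,dy,dz] rk=8  ker:jk,jn,js,jv,jy,jz,km,kn,ks,kv,ky,kz,mn,ms,mv,my,mz,ns,nv,ny,nz,sv,sy,sz,vy,vz,yz
∂2: piv[djn,djs,djv,dkm,dks,dkv,dky,dkz,dmn,dms,dmv,dmz,dns,dnv,dny,dsv,dsy,jkv,jky,jkz,jnz,jvz,kmy,knv,nsz,nvy,nyz] rk=27  ker:jns,jnv,jny,jsv,kms,kmv,kmz,kny,knz,ksy,kvz,mns,msy,nsv,nsy,nvz,svy,svz,syz,vyz
∂3: piv[djns,djnv,djsv,dkms,dkmv,dkmz,dksy,dmns,dnsv,jnvz,kmsy,knvz,nsvy,nsvz,nsyz,nvyz] rk=16  ker:jnsv,svyz
rk∂_2=27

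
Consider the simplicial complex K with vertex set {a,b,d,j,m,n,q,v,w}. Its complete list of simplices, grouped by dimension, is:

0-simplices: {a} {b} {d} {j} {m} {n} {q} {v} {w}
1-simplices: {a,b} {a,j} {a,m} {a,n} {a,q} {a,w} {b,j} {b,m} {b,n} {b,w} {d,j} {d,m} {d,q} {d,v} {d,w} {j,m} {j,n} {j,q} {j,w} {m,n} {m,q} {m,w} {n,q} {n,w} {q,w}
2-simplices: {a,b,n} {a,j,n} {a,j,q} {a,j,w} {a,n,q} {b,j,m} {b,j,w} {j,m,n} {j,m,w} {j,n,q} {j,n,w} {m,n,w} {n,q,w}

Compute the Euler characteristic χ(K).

χ(K)=-3

n_0=9 n_1=25 n_2=13
χ=+9−25+13=-3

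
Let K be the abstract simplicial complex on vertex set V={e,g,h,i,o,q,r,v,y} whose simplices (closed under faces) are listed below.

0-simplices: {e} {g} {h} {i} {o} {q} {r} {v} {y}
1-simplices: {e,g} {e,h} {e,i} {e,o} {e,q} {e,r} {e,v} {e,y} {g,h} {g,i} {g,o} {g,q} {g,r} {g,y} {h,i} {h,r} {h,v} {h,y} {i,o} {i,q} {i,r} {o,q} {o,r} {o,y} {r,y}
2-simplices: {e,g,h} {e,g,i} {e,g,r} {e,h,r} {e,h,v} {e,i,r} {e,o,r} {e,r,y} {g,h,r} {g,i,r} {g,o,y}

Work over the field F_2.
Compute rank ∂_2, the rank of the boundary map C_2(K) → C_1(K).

n_0=9 n_1=25 n_2=11  [Z2]
∂1: piv[eg,eh,ei,eo,eq,er,ev,ey] rk=8  ker:gh,gi,go,gq,gr,gy,hi,hr,hv,hy,io,iq,ir,oq,or,oy,ry
∂2: piv[egh,egi,egr,ehr,ehv,eir,eor,ery,goy] rk=9  ker:ghr,gir
rk∂_2=9

rank∂_2=9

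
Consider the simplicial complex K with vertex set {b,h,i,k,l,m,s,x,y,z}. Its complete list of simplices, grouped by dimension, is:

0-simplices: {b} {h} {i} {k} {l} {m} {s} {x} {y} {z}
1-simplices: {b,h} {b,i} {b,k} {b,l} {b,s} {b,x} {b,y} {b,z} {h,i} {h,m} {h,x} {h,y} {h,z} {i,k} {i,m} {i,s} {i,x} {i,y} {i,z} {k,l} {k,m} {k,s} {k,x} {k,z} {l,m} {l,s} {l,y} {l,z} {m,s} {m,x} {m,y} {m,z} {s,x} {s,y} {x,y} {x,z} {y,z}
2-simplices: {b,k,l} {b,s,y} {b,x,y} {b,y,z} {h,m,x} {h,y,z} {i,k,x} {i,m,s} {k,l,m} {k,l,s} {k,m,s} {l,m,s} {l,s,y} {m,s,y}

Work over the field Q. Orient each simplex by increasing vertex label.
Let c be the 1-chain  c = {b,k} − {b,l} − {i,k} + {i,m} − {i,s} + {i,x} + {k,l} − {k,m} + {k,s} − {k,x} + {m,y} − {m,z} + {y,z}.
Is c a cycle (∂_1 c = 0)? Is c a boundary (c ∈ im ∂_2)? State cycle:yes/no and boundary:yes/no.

cycle:yes boundary:no

n_0=10 n_1=37 n_2=14  [Q]
∂1: piv[bh,bi,bk,bl,bs,bx,by,bz,hm] rk=9  ker:hi,hx,hy,hz,ik,im,is,ix,iy,iz,kl,km,ks,kx,kz,lm,ls,ly,lz,ms,mx,my,mz,sx,sy,xy,xz,yz
∂2: piv[bkl,bsy,bxy,byz,hmx,hyz,ikx,ims,klm,kls,kms,lsy,msy] rk=13  ker:lms
∂1c = 0
c vs im∂2: residual ≠ 0 ⇒ not boundary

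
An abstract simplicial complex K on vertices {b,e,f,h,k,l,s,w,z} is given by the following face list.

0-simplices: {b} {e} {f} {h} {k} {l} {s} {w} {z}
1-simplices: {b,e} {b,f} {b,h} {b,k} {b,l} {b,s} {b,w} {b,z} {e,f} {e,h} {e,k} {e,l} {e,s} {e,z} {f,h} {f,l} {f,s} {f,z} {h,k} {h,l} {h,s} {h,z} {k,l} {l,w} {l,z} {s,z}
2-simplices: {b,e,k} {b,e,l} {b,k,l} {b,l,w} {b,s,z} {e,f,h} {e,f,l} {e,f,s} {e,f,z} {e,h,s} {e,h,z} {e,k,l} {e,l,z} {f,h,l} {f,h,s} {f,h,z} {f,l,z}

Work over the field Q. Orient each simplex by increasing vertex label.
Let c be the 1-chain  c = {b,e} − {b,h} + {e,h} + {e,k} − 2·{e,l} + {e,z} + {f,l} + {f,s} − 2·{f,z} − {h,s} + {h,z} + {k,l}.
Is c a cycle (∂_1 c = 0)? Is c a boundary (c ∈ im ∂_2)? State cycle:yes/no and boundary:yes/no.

cycle:yes boundary:no

n_0=9 n_1=26 n_2=17  [Q]
∂1: piv[be,bf,bh,bk,bl,bs,bw,bz] rk=8  ker:ef,eh,ek,el,es,ez,fh,fl,fs,fz,hk,hl,hs,hz,kl,lw,lz,sz
∂2: piv[bek,bel,bkl,blw,bsz,efh,efl,efs,efz,ehs,ehz,elz,fhl] rk=13  ker:ekl,fhs,fhz,flz
∂1c = 0
c vs im∂2: residual ≠ 0 ⇒ not boundary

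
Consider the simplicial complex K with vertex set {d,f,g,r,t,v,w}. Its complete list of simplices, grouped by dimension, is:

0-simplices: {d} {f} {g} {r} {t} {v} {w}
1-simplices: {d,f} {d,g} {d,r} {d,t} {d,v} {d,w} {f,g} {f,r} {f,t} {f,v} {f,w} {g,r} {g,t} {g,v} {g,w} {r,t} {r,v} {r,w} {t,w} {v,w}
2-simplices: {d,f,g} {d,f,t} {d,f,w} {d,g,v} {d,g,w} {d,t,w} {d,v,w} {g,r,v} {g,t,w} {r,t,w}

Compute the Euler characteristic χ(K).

χ(K)=-3

n_0=7 n_1=20 n_2=10
χ=+7−20+10=-3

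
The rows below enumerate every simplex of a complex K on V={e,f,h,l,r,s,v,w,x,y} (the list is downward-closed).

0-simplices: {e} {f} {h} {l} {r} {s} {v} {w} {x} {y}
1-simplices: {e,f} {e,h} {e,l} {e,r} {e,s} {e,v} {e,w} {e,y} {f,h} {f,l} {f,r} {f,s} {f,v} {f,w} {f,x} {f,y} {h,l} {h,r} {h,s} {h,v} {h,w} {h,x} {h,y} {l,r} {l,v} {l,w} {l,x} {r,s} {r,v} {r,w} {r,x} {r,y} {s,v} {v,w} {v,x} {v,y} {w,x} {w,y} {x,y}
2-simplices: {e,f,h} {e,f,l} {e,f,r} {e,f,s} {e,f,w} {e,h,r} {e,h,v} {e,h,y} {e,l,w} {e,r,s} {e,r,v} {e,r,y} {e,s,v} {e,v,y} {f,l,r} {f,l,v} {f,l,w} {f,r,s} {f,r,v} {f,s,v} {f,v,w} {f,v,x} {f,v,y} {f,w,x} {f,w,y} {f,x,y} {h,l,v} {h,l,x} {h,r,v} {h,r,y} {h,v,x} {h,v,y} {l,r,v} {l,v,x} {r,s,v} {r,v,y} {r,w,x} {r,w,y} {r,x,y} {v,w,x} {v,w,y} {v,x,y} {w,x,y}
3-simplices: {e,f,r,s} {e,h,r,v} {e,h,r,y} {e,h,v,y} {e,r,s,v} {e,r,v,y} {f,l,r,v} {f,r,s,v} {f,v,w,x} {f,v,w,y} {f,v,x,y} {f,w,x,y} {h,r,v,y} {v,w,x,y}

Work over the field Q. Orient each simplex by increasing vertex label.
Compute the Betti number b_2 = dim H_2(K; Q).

b_2=3

n_0=10 n_1=39 n_2=43 n_3=14  [Q]
∂1: piv[ef,eh,el,er,es,ev,ew,ey,fx] rk=9  ker:fh,fl,fr,fs,fv,fw,fy,hl,hr,hs,hv,hw,hx,hy,lr,lv,lw,lx,rs,rv,rw,rx,ry,sv,vw,vx,vy,wx,wy,xy
∂2: piv[efh,efl,efr,efs,efw,ehr,ehv,ehy,elw,ers,erv,ery,esv,evy,flr,flv,frv,fvw,fvx,fvy,fwx,fwy,fxy,hlv,hlx,hvx,rwx,rwy] rk=28  ker:flw,frs,fsv,hrv,hry,hvy,lrv,lvx,rsv,rvy,rxy,vwx,vwy,vxy,wxy
∂3: piv[efrs,ehrv,ehry,ehvy,ersv,ervy,flrv,frsv,fvwx,fvwy,fvxy,fwxy] rk=12  ker:hrvy,vwxy
b_2=(43−28)−12=3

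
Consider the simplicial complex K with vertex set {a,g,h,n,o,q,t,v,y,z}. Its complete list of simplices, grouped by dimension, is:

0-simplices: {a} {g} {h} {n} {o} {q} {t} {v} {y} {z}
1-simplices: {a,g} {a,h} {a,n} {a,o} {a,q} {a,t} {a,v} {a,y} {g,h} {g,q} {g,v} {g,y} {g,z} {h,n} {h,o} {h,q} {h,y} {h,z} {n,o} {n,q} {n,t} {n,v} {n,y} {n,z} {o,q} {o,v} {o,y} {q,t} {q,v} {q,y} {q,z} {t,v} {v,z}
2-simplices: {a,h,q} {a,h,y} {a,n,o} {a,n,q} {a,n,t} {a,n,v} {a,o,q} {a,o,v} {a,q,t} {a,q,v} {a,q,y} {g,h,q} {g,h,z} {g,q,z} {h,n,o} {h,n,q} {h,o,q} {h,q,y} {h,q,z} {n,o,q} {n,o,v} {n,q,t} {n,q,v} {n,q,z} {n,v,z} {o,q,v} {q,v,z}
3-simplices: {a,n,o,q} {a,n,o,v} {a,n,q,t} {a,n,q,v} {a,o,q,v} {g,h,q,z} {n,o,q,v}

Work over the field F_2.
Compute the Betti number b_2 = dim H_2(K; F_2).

n_0=10 n_1=33 n_2=27 n_3=7  [Z2]
∂1: piv[ag,ah,an,ao,aq,at,av,ay,gz] rk=9  ker:gh,gq,gv,gy,hn,ho,hq,hy,hz,no,nq,nt,nv,ny,nz,oq,ov,oy,qt,qv,qy,qz,tv,vz
∂2: piv[ahq,ahy,ano,anq,ant,anv,aoq,aov,aqt,aqv,aqy,ghq,ghz,gqz,hno,hnq,nqz,nvz] rk=18  ker:hoq,hqy,hqz,noq,nov,nqt,nqv,oqv,qvz
∂3: piv[anoq,anov,anqt,anqv,aoqv,ghqz] rk=6  ker:noqv
b_2=(27−18)−6=3

b_2=3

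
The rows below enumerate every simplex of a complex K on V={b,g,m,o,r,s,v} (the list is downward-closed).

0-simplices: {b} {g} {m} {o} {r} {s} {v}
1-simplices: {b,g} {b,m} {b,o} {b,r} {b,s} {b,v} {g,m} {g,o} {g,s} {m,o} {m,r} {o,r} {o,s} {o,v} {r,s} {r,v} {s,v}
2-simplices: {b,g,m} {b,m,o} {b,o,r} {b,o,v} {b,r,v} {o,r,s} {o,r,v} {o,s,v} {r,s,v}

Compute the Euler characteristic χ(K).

χ(K)=-1

n_0=7 n_1=17 n_2=9
χ=+7−17+9=-1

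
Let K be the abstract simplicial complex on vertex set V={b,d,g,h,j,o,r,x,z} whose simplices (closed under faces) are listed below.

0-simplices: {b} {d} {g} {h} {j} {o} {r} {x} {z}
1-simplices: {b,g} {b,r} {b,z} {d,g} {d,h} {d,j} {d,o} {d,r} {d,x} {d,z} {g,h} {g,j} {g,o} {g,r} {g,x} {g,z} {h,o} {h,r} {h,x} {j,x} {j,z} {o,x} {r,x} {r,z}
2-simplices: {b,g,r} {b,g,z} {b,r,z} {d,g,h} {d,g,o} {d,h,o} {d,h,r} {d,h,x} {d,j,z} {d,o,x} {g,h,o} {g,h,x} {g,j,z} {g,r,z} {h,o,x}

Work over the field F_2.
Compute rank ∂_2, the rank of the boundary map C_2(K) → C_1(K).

n_0=9 n_1=24 n_2=15  [Z2]
∂1: piv[bg,br,bz,dg,dh,dj,do,dx] rk=8  ker:dr,dz,gh,gj,go,gr,gx,gz,ho,hr,hx,jx,jz,ox,rx,rz
∂2: piv[bgr,bgz,brz,dgh,dgo,dho,dhr,dhx,djz,dox,ghx,gjz] rk=12  ker:gho,grz,hox
rk∂_2=12

rank∂_2=12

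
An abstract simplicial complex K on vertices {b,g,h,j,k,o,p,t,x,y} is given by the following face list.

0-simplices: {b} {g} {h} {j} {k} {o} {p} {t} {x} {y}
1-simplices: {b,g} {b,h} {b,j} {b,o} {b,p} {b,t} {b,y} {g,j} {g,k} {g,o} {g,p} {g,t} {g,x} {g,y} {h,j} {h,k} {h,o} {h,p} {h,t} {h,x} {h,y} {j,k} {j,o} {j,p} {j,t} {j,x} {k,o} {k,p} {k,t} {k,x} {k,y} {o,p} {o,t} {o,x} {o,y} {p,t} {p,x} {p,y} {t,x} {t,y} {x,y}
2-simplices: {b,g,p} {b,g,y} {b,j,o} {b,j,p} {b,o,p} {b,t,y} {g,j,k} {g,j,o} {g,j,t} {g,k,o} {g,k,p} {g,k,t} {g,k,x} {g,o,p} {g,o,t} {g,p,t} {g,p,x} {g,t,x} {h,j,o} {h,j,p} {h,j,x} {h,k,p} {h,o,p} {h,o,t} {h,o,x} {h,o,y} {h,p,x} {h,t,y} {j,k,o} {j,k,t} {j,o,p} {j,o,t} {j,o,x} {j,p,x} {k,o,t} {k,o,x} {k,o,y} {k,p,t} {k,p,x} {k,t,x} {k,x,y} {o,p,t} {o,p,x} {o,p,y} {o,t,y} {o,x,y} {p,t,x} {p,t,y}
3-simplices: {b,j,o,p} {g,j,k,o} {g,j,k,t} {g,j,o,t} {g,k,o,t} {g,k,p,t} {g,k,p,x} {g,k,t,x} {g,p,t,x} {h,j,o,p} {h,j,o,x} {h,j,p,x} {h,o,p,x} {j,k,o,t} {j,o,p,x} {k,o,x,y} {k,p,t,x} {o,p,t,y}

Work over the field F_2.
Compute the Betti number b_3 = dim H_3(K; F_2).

n_0=10 n_1=41 n_2=48 n_3=18  [Z2]
∂1: piv[bg,bh,bj,bo,bp,bt,by,gk,gx] rk=9  ker:gj,go,gp,gt,gy,hj,hk,ho,hp,ht,hx,hy,jk,jo,jp,jt,jx,ko,kp,kt,kx,ky,op,ot,ox,oy,pt,px,py,tx,ty,xy
∂2: piv[bgp,bgy,bjo,bjp,bop,bty,gjk,gjo,gjt,gko,gkp,gkt,gkx,gop,got,gpt,gpx,gtx,hjo,hjp,hjx,hkp,hot,hox,hoy,hpx,hty,koy,kxy,opy] rk=30  ker:hop,jko,jkt,jop,jot,jox,jpx,kot,kox,kpt,kpx,ktx,opt,opx,oty,oxy,ptx,pty
∂3: piv[bjop,gjko,gjkt,gjot,gkot,gkpt,gkpx,gktx,gptx,hjop,hjox,hjpx,hopx,koxy,opty] rk=15  ker:jkot,jopx,kptx
b_3=(18−15)−0=3

b_3=3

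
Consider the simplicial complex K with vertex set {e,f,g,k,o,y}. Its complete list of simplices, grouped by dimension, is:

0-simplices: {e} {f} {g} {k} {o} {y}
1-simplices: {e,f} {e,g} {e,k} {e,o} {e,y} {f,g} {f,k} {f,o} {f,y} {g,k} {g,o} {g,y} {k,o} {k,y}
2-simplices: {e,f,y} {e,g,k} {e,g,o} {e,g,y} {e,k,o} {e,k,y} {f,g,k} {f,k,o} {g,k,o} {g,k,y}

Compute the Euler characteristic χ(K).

n_0=6 n_1=14 n_2=10
χ=+6−14+10=2

χ(K)=2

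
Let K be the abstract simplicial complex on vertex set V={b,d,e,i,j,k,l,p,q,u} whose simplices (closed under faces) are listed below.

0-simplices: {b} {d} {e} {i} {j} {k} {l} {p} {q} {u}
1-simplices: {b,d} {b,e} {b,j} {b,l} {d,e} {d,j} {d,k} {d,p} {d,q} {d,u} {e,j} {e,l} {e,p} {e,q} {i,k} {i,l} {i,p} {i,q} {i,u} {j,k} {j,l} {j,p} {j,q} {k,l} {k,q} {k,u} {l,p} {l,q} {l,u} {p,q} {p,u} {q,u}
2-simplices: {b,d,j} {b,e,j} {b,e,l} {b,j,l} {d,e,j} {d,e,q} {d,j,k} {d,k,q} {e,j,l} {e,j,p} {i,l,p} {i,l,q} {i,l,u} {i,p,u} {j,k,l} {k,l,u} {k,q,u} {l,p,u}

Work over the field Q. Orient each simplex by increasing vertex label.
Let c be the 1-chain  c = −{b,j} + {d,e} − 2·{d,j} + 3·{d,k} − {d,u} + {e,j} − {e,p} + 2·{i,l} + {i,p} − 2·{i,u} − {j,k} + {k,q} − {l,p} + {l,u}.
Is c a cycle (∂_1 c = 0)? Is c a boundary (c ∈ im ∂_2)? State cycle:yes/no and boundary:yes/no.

cycle:no boundary:no

n_0=10 n_1=32 n_2=18  [Q]
∂1: piv[bd,be,bj,bl,dk,dp,dq,du,ik] rk=9  ker:de,dj,ej,el,ep,eq,il,ip,iq,iu,jk,jl,jp,jq,kl,kq,ku,lp,lq,lu,pq,pu,qu
∂2: piv[bdj,bej,bel,bjl,dej,deq,djk,dkq,ejp,ilp,ilq,ilu,ipu,jkl,klu,kqu] rk=16  ker:ejl,lpu
∂1c = {b} − {d} + {e} − {i} − {j} + {k} + 2·{l} − {p} + {q} − 2·{u}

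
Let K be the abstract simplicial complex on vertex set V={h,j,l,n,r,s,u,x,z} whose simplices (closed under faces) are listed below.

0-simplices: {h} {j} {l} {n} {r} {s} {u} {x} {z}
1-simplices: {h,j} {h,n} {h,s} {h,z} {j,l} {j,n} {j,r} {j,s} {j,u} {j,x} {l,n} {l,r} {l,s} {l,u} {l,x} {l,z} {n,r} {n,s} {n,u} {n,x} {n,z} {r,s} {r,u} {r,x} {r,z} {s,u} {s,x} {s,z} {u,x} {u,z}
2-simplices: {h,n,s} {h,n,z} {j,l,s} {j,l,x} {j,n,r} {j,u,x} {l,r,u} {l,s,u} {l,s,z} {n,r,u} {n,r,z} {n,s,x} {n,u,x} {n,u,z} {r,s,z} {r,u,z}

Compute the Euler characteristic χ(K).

n_0=9 n_1=30 n_2=16
χ=+9−30+16=-5

χ(K)=-5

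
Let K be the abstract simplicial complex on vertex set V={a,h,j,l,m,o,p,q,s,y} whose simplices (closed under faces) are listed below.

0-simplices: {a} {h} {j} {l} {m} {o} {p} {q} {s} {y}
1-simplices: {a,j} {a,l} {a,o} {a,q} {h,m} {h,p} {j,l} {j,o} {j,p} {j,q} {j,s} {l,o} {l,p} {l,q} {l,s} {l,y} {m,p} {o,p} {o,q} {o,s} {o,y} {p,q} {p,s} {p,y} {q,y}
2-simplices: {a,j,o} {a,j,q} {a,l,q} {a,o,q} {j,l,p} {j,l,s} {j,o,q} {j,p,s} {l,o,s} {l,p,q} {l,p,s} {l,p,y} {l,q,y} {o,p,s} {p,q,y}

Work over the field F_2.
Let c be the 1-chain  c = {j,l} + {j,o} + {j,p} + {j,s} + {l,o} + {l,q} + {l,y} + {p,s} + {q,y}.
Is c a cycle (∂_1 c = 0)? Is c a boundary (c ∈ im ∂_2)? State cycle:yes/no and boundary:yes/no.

n_0=10 n_1=25 n_2=15  [Z2]
∂1: piv[aj,al,ao,aq,hm,hp,jp,js,ly] rk=9  ker:jl,jo,jq,lo,lp,lq,ls,mp,op,oq,os,oy,pq,ps,py,qy
∂2: piv[ajo,ajq,alq,aoq,jlp,jls,jps,los,lpq,lpy,lqy,ops] rk=12  ker:joq,lps,pqy
∂1c = 0
c vs im∂2: residual ≠ 0 ⇒ not boundary

cycle:yes boundary:no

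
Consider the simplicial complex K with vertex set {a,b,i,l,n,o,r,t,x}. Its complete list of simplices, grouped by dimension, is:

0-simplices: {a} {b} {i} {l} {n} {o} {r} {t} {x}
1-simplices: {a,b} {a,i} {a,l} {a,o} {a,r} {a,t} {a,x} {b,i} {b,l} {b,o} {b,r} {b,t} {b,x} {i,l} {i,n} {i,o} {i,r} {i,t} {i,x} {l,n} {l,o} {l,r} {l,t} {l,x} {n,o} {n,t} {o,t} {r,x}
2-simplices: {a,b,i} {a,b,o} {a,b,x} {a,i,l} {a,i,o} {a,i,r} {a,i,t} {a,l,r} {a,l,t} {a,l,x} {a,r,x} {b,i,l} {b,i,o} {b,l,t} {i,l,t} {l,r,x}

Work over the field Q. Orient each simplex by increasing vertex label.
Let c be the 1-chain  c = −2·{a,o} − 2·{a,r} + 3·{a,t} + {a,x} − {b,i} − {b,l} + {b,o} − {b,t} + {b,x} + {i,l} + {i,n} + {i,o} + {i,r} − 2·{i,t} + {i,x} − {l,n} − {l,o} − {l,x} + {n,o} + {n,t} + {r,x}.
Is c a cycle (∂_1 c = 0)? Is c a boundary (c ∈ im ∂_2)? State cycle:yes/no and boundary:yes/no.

cycle:no boundary:no

n_0=9 n_1=28 n_2=16  [Q]
∂1: piv[ab,ai,al,ao,ar,at,ax,in] rk=8  ker:bi,bl,bo,br,bt,bx,il,io,ir,it,ix,ln,lo,lr,lt,lx,no,nt,ot,rx
∂2: piv[abi,abo,abx,ail,aio,air,ait,alr,alt,alx,arx,bil,blt] rk=13  ker:bio,ilt,lrx
∂1c = {b} − 4·{i} + 3·{l} − 2·{n} − 2·{r} + {t} + 3·{x}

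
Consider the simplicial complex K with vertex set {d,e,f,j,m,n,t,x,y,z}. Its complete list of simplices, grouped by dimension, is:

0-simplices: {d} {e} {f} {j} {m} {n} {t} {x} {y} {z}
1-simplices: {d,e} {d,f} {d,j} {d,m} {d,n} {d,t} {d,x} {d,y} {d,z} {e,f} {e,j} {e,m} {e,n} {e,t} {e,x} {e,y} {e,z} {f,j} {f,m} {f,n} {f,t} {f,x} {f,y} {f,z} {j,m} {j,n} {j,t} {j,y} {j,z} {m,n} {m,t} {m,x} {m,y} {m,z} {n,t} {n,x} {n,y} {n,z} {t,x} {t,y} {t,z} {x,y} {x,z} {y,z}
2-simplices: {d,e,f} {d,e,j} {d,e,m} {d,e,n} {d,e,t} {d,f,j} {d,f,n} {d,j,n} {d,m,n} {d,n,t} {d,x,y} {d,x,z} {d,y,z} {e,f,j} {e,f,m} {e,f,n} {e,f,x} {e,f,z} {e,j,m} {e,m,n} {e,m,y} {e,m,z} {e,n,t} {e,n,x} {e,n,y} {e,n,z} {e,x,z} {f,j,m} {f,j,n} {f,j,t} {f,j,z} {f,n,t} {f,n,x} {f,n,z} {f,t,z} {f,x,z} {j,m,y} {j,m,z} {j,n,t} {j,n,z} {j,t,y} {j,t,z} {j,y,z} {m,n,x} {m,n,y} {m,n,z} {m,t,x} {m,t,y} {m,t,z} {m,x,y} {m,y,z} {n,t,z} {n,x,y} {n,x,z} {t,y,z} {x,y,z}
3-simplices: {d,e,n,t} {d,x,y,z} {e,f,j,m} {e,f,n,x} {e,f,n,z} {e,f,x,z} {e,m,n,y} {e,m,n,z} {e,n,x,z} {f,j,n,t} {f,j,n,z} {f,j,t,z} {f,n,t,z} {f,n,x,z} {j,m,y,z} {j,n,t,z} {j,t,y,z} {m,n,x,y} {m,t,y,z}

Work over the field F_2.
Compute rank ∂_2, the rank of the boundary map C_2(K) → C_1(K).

n_0=10 n_1=44 n_2=56 n_3=19  [Z2]
∂1: piv[de,df,dj,dm,dn,dt,dx,dy,dz] rk=9  ker:ef,ej,em,en,et,ex,ey,ez,fj,fm,fn,ft,fx,fy,fz,jm,jn,jt,jy,jz,mn,mt,mx,my,mz,nt,nx,ny,nz,tx,ty,tz,xy,xz,yz
∂2: piv[def,dej,dem,den,det,dfj,dfn,djn,dmn,dnt,dxy,dxz,dyz,efm,efx,efz,ejm,emy,emz,enx,eny,enz,exz,fjt,fjz,fnt,ftz,jmy,jty,jyz,mnx,mtx,mty] rk=33  ker:efj,efn,emn,ent,fjm,fjn,fnx,fnz,fxz,jmz,jnt,jnz,jtz,mny,mnz,mtz,mxy,myz,ntz,nxy,nxz,tyz,xyz
∂3: piv[dent,dxyz,efjm,efnx,efnz,efxz,emny,emnz,enxz,fjnt,fjnz,fjtz,fntz,jmyz,jtyz,mnxy,mtyz] rk=17  ker:fnxz,jntz
rk∂_2=33

rank∂_2=33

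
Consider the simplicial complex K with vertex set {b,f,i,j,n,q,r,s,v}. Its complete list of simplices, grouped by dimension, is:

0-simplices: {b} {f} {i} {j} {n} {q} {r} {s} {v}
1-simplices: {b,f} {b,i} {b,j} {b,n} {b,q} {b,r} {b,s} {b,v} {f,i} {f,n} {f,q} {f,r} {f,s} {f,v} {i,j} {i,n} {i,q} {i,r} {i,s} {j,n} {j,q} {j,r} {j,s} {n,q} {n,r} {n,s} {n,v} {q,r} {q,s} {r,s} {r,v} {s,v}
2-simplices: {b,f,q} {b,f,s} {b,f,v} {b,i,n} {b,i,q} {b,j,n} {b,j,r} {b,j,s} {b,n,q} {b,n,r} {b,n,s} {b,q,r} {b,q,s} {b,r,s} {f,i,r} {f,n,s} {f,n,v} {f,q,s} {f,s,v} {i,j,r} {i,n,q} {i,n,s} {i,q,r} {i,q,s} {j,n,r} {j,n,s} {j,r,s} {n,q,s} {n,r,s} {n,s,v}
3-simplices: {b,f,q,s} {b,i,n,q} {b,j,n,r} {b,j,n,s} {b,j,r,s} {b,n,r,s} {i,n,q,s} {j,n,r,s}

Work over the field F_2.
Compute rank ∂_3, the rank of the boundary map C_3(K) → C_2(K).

rank∂_3=7

n_0=9 n_1=32 n_2=30 n_3=8  [Z2]
∂1: piv[bf,bi,bj,bn,bq,br,bs,bv] rk=8  ker:fi,fn,fq,fr,fs,fv,ij,in,iq,ir,is,jn,jq,jr,js,nq,nr,ns,nv,qr,qs,rs,rv,sv
∂2: piv[bfq,bfs,bfv,bin,biq,bjn,bjr,bjs,bnq,bnr,bns,bqr,bqs,brs,fir,fns,fnv,fsv,ijr,ins,iqr] rk=21  ker:fqs,inq,iqs,jnr,jns,jrs,nqs,nrs,nsv
∂3: piv[bfqs,binq,bjnr,bjns,bjrs,bnrs,inqs] rk=7  ker:jnrs
rk∂_3=7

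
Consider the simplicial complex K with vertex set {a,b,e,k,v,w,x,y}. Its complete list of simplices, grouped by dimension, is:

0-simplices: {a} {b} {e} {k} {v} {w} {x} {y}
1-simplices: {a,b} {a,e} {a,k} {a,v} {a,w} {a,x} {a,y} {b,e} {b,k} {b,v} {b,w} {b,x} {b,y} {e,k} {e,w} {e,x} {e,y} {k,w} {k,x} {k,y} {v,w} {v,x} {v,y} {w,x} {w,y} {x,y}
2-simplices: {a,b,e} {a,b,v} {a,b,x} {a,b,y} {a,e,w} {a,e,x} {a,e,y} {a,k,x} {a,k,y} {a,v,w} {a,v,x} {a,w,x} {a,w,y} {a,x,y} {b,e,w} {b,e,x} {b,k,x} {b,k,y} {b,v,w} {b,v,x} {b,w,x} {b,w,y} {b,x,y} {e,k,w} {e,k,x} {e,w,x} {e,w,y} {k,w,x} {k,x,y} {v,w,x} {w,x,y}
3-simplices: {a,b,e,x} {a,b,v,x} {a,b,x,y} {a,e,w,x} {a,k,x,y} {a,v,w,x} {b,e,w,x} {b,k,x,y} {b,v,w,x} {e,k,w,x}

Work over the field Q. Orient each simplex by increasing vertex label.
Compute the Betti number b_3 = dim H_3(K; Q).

n_0=8 n_1=26 n_2=31 n_3=10  [Q]
∂1: piv[ab,ae,ak,av,aw,ax,ay] rk=7  ker:be,bk,bv,bw,bx,by,ek,ew,ex,ey,kw,kx,ky,vw,vx,vy,wx,wy,xy
∂2: piv[abe,abv,abx,aby,aew,aex,aey,akx,aky,avw,avx,awx,awy,axy,bew,bkx,ekw,ekx] rk=18  ker:bex,bky,bvw,bvx,bwx,bwy,bxy,ewx,ewy,kwx,kxy,vwx,wxy
∂3: piv[abex,abvx,abxy,aewx,akxy,avwx,bewx,bkxy,bvwx,ekwx] rk=10
b_3=(10−10)−0=0

b_3=0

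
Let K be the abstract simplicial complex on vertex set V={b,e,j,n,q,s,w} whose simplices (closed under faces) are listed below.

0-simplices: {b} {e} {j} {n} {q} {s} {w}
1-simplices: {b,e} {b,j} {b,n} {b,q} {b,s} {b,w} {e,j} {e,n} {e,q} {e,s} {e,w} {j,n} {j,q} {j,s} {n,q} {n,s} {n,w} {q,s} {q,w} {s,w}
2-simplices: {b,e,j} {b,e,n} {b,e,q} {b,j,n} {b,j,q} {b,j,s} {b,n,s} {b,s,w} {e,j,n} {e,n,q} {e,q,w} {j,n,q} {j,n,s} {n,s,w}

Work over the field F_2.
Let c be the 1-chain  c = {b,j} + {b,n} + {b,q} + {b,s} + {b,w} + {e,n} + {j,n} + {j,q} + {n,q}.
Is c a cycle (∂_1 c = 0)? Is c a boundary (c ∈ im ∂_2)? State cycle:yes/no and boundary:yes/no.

cycle:no boundary:no

n_0=7 n_1=20 n_2=14  [Z2]
∂1: piv[be,bj,bn,bq,bs,bw] rk=6  ker:ej,en,eq,es,ew,jn,jq,js,nq,ns,nw,qs,qw,sw
∂2: piv[bej,ben,beq,bjn,bjq,bjs,bns,bsw,enq,eqw,nsw] rk=11  ker:ejn,jnq,jns
∂1c = {b} + {e} + {j} + {q} + {s} + {w}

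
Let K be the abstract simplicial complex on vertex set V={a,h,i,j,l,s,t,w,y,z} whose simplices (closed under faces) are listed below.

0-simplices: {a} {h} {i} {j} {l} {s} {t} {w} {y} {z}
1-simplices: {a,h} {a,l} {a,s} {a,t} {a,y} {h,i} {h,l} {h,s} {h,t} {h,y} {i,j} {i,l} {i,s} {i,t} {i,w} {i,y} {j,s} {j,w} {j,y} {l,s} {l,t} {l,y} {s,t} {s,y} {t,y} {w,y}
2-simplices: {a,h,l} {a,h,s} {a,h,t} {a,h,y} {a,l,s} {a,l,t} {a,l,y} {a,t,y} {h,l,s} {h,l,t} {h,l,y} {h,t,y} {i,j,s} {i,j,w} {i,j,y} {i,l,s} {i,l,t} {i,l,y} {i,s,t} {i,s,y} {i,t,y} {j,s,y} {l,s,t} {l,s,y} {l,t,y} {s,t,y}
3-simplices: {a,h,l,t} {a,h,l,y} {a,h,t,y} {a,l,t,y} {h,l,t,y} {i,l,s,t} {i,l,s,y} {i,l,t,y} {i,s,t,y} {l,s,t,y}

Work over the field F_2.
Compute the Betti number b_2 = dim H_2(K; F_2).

b_2=2

n_0=10 n_1=26 n_2=26 n_3=10  [Z2]
∂1: piv[ah,al,as,at,ay,hi,ij,iw] rk=8  ker:hl,hs,ht,hy,il,is,it,iy,js,jw,jy,ls,lt,ly,st,sy,ty,wy
∂2: piv[ahl,ahs,aht,ahy,als,alt,aly,aty,ijs,ijw,ijy,ils,ilt,ily,ist,isy] rk=16  ker:hls,hlt,hly,hty,ity,jsy,lst,lsy,lty,sty
∂3: piv[ahlt,ahly,ahty,alty,ilst,ilsy,ilty,isty] rk=8  ker:hlty,lsty
b_2=(26−16)−8=2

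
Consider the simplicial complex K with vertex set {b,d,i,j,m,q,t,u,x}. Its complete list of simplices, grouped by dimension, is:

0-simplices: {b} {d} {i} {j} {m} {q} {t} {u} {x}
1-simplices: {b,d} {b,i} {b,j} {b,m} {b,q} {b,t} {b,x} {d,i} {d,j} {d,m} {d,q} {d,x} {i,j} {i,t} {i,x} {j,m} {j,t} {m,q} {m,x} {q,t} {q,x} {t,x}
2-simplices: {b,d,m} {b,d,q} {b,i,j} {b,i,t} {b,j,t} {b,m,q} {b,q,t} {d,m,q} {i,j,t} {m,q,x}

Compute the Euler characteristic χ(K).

χ(K)=-3

n_0=9 n_1=22 n_2=10
χ=+9−22+10=-3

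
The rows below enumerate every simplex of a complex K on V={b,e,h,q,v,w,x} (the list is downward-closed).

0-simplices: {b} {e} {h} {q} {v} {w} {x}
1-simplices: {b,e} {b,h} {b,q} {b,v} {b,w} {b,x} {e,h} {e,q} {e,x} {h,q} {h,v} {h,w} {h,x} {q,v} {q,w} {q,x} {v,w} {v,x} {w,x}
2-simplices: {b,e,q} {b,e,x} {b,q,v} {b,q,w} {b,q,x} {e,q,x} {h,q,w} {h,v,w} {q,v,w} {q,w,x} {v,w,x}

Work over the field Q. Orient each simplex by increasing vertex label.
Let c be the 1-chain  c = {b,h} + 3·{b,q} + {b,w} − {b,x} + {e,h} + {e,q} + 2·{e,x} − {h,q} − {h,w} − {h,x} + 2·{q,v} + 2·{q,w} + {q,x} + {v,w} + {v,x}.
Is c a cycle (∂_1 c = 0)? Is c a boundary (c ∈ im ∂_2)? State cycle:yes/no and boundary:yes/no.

n_0=7 n_1=19 n_2=11  [Q]
∂1: piv[be,bh,bq,bv,bw,bx] rk=6  ker:eh,eq,ex,hq,hv,hw,hx,qv,qw,qx,vw,vx,wx
∂2: piv[beq,bex,bqv,bqw,bqx,hqw,hvw,qvw,qwx,vwx] rk=10  ker:eqx
∂1c = −4·{b} − 4·{e} + 5·{h} − 2·{q} + 3·{w} + 2·{x}

cycle:no boundary:no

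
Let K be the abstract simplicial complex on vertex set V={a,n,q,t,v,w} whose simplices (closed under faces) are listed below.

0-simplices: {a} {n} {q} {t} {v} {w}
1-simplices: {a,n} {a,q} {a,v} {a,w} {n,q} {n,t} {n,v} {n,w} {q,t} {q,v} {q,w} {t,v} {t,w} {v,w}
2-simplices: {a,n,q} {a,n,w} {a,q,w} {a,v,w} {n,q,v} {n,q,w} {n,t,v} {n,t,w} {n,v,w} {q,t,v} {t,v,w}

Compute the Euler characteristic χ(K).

χ(K)=3

n_0=6 n_1=14 n_2=11
χ=+6−14+11=3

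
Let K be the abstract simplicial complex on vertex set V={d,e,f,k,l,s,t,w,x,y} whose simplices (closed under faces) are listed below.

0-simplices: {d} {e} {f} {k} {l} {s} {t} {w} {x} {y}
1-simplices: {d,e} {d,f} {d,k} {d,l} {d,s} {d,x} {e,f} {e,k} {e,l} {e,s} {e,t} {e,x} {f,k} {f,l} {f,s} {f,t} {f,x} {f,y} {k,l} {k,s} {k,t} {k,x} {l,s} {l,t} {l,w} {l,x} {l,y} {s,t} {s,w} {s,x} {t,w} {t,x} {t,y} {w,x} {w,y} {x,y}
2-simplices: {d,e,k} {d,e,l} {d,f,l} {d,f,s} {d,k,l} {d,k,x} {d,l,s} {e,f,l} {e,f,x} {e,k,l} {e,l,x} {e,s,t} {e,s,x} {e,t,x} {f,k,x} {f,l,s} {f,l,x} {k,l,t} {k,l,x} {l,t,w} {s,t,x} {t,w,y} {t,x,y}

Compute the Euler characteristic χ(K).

χ(K)=-3

n_0=10 n_1=36 n_2=23
χ=+10−36+23=-3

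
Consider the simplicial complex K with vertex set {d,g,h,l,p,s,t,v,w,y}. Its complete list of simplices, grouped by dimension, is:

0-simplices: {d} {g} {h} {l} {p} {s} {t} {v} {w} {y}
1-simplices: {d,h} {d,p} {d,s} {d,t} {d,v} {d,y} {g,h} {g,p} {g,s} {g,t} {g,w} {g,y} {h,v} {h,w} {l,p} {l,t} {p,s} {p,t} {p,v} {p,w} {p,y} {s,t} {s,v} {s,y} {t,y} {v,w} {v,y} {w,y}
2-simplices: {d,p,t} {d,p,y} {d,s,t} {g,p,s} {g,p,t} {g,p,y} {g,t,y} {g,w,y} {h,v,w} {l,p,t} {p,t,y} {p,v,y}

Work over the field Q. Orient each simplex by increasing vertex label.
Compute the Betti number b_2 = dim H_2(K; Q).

n_0=10 n_1=28 n_2=12  [Q]
∂1: piv[dh,dp,ds,dt,dv,dy,gh,gw,lp] rk=9  ker:gp,gs,gt,gy,hv,hw,lt,ps,pt,pv,pw,py,st,sv,sy,ty,vw,vy,wy
∂2: piv[dpt,dpy,dst,gps,gpt,gpy,gty,gwy,hvw,lpt,pvy] rk=11  ker:pty
b_2=(12−11)−0=1

b_2=1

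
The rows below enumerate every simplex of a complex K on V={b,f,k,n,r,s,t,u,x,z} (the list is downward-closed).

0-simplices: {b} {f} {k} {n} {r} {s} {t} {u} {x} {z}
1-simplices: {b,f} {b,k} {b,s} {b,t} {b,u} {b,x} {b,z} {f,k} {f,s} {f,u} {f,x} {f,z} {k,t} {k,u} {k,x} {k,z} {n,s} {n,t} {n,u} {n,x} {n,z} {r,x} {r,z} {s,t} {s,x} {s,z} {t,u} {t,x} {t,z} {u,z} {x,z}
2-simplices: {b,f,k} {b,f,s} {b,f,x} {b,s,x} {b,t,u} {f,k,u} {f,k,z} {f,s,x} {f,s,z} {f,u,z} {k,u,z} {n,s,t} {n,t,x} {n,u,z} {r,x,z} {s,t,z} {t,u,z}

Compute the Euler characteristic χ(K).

n_0=10 n_1=31 n_2=17
χ=+10−31+17=-4

χ(K)=-4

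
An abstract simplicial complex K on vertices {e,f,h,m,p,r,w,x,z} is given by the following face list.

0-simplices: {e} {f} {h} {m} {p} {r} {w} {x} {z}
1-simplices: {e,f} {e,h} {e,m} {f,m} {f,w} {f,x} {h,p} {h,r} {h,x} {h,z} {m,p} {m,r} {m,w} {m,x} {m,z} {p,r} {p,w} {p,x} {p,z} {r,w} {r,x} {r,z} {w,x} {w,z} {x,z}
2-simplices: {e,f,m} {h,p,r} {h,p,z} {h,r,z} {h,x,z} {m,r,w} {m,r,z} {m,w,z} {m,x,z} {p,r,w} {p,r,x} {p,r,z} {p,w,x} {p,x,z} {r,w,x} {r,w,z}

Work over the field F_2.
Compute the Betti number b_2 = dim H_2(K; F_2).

n_0=9 n_1=25 n_2=16  [Z2]
∂1: piv[ef,eh,em,fw,fx,hp,hr,hz] rk=8  ker:fm,hx,mp,mr,mw,mx,mz,pr,pw,px,pz,rw,rx,rz,wx,wz,xz
∂2: piv[efm,hpr,hpz,hrz,hxz,mrw,mrz,mwz,mxz,prw,prx,pwx,pxz] rk=13  ker:prz,rwx,rwz
b_2=(16−13)−0=3

b_2=3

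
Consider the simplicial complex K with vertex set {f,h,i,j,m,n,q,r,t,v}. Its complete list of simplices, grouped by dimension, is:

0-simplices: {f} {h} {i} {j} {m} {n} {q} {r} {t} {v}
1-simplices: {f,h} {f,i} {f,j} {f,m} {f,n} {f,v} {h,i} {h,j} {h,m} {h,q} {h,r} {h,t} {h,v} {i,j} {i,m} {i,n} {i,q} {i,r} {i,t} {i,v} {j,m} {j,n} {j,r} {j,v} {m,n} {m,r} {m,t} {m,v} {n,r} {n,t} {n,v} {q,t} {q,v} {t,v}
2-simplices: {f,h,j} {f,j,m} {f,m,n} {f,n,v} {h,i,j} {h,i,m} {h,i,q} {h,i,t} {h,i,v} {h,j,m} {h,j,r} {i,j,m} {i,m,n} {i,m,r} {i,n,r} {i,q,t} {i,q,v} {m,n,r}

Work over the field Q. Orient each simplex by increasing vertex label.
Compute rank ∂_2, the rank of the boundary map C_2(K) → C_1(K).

n_0=10 n_1=34 n_2=18  [Q]
∂1: piv[fh,fi,fj,fm,fn,fv,hq,hr,ht] rk=9  ker:hi,hj,hm,hv,ij,im,in,iq,ir,it,iv,jm,jn,jr,jv,mn,mr,mt,mv,nr,nt,nv,qt,qv,tv
∂2: piv[fhj,fjm,fmn,fnv,hij,him,hiq,hit,hiv,hjm,hjr,imn,imr,inr,iqt,iqv] rk=16  ker:ijm,mnr
rk∂_2=16

rank∂_2=16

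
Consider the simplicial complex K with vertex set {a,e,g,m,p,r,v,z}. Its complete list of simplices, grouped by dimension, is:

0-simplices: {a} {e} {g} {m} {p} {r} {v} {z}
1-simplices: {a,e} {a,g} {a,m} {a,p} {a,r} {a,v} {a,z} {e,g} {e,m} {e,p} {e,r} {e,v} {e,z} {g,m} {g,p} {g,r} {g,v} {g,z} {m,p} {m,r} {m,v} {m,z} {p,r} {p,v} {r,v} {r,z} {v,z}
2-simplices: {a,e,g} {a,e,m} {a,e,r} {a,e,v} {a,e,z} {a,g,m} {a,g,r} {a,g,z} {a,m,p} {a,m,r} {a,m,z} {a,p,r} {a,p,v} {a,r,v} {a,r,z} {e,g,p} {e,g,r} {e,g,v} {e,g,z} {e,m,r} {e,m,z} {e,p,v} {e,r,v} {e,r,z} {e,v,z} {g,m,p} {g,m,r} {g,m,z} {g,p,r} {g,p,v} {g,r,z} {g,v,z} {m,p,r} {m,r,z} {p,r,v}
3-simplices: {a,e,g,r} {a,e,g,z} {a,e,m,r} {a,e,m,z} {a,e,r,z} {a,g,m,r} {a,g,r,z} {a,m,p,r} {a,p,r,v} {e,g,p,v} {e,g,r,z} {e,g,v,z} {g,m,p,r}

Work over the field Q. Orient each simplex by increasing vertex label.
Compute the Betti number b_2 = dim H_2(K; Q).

n_0=8 n_1=27 n_2=35 n_3=13  [Q]
∂1: piv[ae,ag,am,ap,ar,av,az] rk=7  ker:eg,em,ep,er,ev,ez,gm,gp,gr,gv,gz,mp,mr,mv,mz,pr,pv,rv,rz,vz
∂2: piv[aeg,aem,aer,aev,aez,agm,agr,agz,amp,amr,amz,apr,apv,arv,arz,egp,egv,epv,evz] rk=19  ker:egr,egz,emr,emz,erv,erz,gmp,gmr,gmz,gpr,gpv,grz,gvz,mpr,mrz,prv
∂3: piv[aegr,aegz,aemr,aemz,aerz,agmr,agrz,ampr,aprv,egpv,egvz,gmpr] rk=12  ker:egrz
b_2=(35−19)−12=4

b_2=4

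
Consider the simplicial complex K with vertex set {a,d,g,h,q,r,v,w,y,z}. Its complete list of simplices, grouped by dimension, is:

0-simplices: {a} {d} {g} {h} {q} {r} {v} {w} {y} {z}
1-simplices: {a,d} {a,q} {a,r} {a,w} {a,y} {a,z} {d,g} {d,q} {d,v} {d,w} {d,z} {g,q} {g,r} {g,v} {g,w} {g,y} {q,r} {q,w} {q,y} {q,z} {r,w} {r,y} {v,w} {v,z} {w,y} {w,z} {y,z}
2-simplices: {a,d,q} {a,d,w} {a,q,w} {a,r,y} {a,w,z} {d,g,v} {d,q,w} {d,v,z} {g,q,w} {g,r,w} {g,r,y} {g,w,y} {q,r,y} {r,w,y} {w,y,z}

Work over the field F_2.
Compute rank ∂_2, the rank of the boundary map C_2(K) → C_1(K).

n_0=10 n_1=27 n_2=15  [Z2]
∂1: piv[ad,aq,ar,aw,ay,az,dg,dv] rk=8  ker:dq,dw,dz,gq,gr,gv,gw,gy,qr,qw,qy,qz,rw,ry,vw,vz,wy,wz,yz
∂2: piv[adq,adw,aqw,ary,awz,dgv,dvz,gqw,grw,gry,gwy,qry,wyz] rk=13  ker:dqw,rwy
rk∂_2=13

rank∂_2=13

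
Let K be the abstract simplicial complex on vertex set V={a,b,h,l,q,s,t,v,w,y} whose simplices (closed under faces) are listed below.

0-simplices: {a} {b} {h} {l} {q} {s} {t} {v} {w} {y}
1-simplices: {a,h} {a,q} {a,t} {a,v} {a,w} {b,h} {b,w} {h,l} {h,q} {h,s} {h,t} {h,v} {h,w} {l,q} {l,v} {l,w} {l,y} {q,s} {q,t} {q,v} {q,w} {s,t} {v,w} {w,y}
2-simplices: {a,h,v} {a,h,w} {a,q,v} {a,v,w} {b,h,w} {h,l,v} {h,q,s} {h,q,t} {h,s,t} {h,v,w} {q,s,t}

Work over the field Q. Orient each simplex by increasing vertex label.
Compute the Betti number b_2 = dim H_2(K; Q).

n_0=10 n_1=24 n_2=11  [Q]
∂1: piv[ah,aq,at,av,aw,bh,hl,hs,ly] rk=9  ker:bw,hq,ht,hv,hw,lq,lv,lw,qs,qt,qv,qw,st,vw,wy
∂2: piv[ahv,ahw,aqv,avw,bhw,hlv,hqs,hqt,hst] rk=9  ker:hvw,qst
b_2=(11−9)−0=2

b_2=2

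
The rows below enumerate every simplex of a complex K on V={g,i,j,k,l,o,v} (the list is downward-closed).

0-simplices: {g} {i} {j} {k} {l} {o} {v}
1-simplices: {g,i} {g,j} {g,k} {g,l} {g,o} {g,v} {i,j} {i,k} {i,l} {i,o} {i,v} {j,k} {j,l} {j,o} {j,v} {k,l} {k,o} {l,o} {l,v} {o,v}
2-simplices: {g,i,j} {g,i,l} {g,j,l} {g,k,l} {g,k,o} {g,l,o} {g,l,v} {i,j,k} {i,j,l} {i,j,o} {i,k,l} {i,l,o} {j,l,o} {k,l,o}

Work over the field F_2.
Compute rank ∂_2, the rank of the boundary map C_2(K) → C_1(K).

n_0=7 n_1=20 n_2=14  [Z2]
∂1: piv[gi,gj,gk,gl,go,gv] rk=6  ker:ij,ik,il,io,iv,jk,jl,jo,jv,kl,ko,lo,lv,ov
∂2: piv[gij,gil,gjl,gkl,gko,glo,glv,ijk,ijo,ikl,ilo] rk=11  ker:ijl,jlo,klo
rk∂_2=11

rank∂_2=11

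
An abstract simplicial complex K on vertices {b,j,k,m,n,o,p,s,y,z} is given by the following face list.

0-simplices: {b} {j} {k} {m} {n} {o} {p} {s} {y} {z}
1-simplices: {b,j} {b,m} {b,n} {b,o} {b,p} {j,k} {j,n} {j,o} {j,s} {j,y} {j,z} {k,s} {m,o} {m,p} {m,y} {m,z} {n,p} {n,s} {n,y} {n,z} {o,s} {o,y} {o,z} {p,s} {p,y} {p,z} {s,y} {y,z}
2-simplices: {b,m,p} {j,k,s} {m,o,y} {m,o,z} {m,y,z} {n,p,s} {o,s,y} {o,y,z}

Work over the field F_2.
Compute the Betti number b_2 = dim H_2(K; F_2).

n_0=10 n_1=28 n_2=8  [Z2]
∂1: piv[bj,bm,bn,bo,bp,jk,js,jy,jz] rk=9  ker:jn,jo,ks,mo,mp,my,mz,np,ns,ny,nz,os,oy,oz,ps,py,pz,sy,yz
∂2: piv[bmp,jks,moy,moz,myz,nps,osy] rk=7  ker:oyz
b_2=(8−7)−0=1

b_2=1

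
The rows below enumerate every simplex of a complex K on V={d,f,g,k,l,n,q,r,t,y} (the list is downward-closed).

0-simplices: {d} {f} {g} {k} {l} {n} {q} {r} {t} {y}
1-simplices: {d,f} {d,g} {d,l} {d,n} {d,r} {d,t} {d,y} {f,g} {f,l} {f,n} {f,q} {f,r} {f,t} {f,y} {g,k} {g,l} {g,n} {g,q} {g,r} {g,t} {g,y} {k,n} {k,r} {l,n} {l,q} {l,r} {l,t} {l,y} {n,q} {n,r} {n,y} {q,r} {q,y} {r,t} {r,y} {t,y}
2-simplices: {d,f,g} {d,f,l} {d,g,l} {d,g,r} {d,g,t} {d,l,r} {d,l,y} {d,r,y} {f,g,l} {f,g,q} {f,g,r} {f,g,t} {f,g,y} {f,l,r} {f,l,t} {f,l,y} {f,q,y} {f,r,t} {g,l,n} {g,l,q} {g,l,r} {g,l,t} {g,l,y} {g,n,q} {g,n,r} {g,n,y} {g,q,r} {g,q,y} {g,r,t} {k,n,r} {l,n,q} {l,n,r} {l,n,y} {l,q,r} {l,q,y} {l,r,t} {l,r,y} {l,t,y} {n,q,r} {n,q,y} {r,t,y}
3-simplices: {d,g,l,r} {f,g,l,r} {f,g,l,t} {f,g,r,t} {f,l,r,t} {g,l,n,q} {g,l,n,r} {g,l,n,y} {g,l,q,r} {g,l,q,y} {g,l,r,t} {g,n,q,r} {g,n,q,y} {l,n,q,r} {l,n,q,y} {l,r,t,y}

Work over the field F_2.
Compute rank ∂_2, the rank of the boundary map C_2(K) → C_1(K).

n_0=10 n_1=36 n_2=41 n_3=16  [Z2]
∂1: piv[df,dg,dl,dn,dr,dt,dy,fq,gk] rk=9  ker:fg,fl,fn,fr,ft,fy,gl,gn,gq,gr,gt,gy,kn,kr,ln,lq,lr,lt,ly,nq,nr,ny,qr,qy,rt,ry,ty
∂2: piv[dfg,dfl,dgl,dgr,dgt,dlr,dly,dry,fgq,fgr,fgt,fgy,flt,fly,fqy,frt,gln,glq,gnq,gnr,gny,gqr,knr,lty] rk=24  ker:fgl,flr,glr,glt,gly,gqy,grt,lnq,lnr,lny,lqr,lqy,lrt,lry,nqr,nqy,rty
∂3: piv[dglr,fglr,fglt,fgrt,flrt,glnq,glnr,glny,glqr,glqy,gnqr,gnqy,lrty] rk=13  ker:glrt,lnqr,lnqy
rk∂_2=24

rank∂_2=24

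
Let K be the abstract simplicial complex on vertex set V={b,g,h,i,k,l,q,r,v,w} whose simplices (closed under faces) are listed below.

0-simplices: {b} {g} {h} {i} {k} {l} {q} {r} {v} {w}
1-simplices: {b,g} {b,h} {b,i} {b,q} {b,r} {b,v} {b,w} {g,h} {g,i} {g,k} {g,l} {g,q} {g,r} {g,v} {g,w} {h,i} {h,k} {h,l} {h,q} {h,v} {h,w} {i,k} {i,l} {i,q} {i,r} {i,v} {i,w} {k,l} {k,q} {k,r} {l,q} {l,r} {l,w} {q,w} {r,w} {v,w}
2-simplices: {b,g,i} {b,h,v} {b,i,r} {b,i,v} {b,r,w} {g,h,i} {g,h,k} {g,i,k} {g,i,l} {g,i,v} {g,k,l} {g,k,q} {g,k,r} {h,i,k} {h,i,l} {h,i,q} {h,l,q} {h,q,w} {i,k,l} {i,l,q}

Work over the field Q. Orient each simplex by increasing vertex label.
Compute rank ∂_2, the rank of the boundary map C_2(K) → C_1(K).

rank∂_2=17

n_0=10 n_1=36 n_2=20  [Q]
∂1: piv[bg,bh,bi,bq,br,bv,bw,gk,gl] rk=9  ker:gh,gi,gq,gr,gv,gw,hi,hk,hl,hq,hv,hw,ik,il,iq,ir,iv,iw,kl,kq,kr,lq,lr,lw,qw,rw,vw
∂2: piv[bgi,bhv,bir,biv,brw,ghi,ghk,gik,gil,giv,gkl,gkq,gkr,hil,hiq,hlq,hqw] rk=17  ker:hik,ikl,ilq
rk∂_2=17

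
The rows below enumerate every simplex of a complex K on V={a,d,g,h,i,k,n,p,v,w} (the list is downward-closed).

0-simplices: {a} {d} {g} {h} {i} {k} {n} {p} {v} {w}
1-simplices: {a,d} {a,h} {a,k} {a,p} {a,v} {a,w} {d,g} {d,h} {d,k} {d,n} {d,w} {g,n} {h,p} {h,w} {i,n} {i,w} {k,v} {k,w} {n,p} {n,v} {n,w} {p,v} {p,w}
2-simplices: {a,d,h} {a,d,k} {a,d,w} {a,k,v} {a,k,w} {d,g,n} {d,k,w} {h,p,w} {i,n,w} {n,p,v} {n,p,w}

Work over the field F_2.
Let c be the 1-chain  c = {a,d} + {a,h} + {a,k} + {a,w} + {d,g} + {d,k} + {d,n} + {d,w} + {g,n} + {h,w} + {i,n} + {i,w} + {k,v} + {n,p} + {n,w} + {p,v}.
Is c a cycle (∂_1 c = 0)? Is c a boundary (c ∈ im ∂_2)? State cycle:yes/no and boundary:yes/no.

cycle:no boundary:no

n_0=10 n_1=23 n_2=11  [Z2]
∂1: piv[ad,ah,ak,ap,av,aw,dg,dn,in] rk=9  ker:dh,dk,dw,gn,hp,hw,iw,kv,kw,np,nv,nw,pv,pw
∂2: piv[adh,adk,adw,akv,akw,dgn,hpw,inw,npv,npw] rk=10  ker:dkw
∂1c = {d} + {k} + {n} + {w}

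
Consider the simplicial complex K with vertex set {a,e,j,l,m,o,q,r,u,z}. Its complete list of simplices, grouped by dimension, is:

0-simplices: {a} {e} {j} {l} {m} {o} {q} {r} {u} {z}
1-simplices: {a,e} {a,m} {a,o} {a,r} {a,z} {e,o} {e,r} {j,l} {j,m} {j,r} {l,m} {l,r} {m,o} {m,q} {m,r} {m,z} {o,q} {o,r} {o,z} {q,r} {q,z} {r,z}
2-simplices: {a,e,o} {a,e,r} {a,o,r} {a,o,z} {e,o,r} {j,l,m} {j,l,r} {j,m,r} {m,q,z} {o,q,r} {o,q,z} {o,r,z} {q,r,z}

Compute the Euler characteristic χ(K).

n_0=10 n_1=22 n_2=13
χ=+10−22+13=1

χ(K)=1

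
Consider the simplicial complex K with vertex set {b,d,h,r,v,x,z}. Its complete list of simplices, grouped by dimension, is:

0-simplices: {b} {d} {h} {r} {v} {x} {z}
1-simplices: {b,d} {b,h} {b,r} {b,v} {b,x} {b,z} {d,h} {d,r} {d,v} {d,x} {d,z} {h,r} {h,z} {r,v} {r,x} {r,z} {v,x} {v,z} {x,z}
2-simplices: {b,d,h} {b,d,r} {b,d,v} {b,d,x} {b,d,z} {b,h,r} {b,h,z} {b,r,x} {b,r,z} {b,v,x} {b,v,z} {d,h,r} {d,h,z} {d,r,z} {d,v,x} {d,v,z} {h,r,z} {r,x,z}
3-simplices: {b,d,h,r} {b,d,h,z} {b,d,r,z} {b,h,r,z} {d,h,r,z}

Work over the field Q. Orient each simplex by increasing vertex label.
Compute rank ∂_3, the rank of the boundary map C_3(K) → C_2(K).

rank∂_3=4

n_0=7 n_1=19 n_2=18 n_3=5  [Q]
∂1: piv[bd,bh,br,bv,bx,bz] rk=6  ker:dh,dr,dv,dx,dz,hr,hz,rv,rx,rz,vx,vz,xz
∂2: piv[bdh,bdr,bdv,bdx,bdz,bhr,bhz,brx,brz,bvx,bvz,rxz] rk=12  ker:dhr,dhz,drz,dvx,dvz,hrz
∂3: piv[bdhr,bdhz,bdrz,bhrz] rk=4  ker:dhrz
rk∂_3=4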